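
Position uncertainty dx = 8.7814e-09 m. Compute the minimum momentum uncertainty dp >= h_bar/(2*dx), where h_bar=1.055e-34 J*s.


dp = h_bar / (2 * dx)
= 1.055e-34 / (2 * 8.7814e-09)
= 1.055e-34 / 1.7563e-08
= 6.0070e-27 kg*m/s

6.0070e-27


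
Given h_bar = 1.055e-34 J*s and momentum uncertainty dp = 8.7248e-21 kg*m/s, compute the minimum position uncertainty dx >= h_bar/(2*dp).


dx = h_bar / (2 * dp)
= 1.055e-34 / (2 * 8.7248e-21)
= 1.055e-34 / 1.7450e-20
= 6.0460e-15 m

6.0460e-15


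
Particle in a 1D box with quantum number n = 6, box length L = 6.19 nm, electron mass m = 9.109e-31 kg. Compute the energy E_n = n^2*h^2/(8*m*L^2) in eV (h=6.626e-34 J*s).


E = n^2 * h^2 / (8 * m * L^2)
= 6^2 * (6.626e-34)^2 / (8 * 9.109e-31 * (6.19e-9)^2)
= 36 * 4.3904e-67 / (8 * 9.109e-31 * 3.8316e-17)
= 5.6606e-20 J
= 0.3533 eV

0.3533


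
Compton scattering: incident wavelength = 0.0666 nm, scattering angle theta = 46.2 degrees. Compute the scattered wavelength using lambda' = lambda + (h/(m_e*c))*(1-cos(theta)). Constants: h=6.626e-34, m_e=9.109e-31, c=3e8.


Compton wavelength: h/(m_e*c) = 2.4247e-12 m
d_lambda = 2.4247e-12 * (1 - cos(46.2 deg))
= 2.4247e-12 * 0.307857
= 7.4646e-13 m = 0.000746 nm
lambda' = 0.0666 + 0.000746
= 0.067346 nm

0.067346


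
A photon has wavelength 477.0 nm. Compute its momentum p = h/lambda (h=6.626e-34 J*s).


p = h / lambda
= 6.626e-34 / (477.0e-9)
= 6.626e-34 / 4.7700e-07
= 1.3891e-27 kg*m/s

1.3891e-27


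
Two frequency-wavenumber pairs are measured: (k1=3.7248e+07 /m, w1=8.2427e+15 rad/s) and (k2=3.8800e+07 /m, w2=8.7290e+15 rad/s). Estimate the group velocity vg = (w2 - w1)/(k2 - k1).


vg = (w2 - w1) / (k2 - k1)
= (8.7290e+15 - 8.2427e+15) / (3.8800e+07 - 3.7248e+07)
= 4.8630e+14 / 1.5520e+06
= 3.1334e+08 m/s

3.1334e+08


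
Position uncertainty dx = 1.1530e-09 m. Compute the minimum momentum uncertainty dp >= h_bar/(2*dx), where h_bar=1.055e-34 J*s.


dp = h_bar / (2 * dx)
= 1.055e-34 / (2 * 1.1530e-09)
= 1.055e-34 / 2.3060e-09
= 4.5750e-26 kg*m/s

4.5750e-26


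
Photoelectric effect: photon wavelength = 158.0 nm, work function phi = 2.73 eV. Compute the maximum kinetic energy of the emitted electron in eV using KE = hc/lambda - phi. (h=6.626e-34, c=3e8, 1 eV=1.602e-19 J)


E_photon = hc / lambda
= (6.626e-34)(3e8) / (158.0e-9)
= 1.2581e-18 J
= 7.8533 eV
KE = E_photon - phi
= 7.8533 - 2.73
= 5.1233 eV

5.1233


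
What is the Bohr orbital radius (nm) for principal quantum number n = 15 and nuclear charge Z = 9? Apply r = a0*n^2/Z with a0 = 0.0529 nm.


r = a0 * n^2 / Z
= 0.0529 * 15^2 / 9
= 0.0529 * 225 / 9
= 1.3225 nm

1.3225


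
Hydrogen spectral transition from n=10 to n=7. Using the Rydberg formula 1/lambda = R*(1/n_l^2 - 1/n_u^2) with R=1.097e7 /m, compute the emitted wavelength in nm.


1/lambda = R * (1/n_l^2 - 1/n_u^2)
= 1.097e7 * (1/7^2 - 1/10^2)
= 1.097e7 * (0.020408 - 0.01)
= 1.097e7 * 0.010408
= 1.1418e+05 /m
lambda = 1 / 1.1418e+05 = 8758.2891 nm

8758.2891


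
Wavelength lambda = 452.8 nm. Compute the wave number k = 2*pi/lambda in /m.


k = 2 * pi / lambda
= 6.2832 / (452.8e-9)
= 6.2832 / 4.5280e-07
= 1.3876e+07 /m

1.3876e+07


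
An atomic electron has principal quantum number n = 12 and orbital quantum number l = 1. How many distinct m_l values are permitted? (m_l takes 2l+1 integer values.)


m_l ranges from -l to +l in integer steps
So m_l goes from -1 to +1
Count = 2l + 1 = 2*1 + 1
= 3

3


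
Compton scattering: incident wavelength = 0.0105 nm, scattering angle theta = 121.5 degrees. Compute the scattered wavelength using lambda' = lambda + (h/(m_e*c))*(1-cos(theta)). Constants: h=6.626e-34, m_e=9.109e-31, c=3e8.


Compton wavelength: h/(m_e*c) = 2.4247e-12 m
d_lambda = 2.4247e-12 * (1 - cos(121.5 deg))
= 2.4247e-12 * 1.522499
= 3.6916e-12 m = 0.003692 nm
lambda' = 0.0105 + 0.003692
= 0.014192 nm

0.014192


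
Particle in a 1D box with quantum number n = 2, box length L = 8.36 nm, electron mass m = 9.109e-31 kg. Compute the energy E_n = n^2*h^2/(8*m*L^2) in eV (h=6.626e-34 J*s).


E = n^2 * h^2 / (8 * m * L^2)
= 2^2 * (6.626e-34)^2 / (8 * 9.109e-31 * (8.36e-9)^2)
= 4 * 4.3904e-67 / (8 * 9.109e-31 * 6.9890e-17)
= 3.4482e-21 J
= 0.0215 eV

0.0215


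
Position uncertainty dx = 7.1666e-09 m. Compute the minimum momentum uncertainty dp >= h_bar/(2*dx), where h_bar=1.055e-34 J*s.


dp = h_bar / (2 * dx)
= 1.055e-34 / (2 * 7.1666e-09)
= 1.055e-34 / 1.4333e-08
= 7.3605e-27 kg*m/s

7.3605e-27


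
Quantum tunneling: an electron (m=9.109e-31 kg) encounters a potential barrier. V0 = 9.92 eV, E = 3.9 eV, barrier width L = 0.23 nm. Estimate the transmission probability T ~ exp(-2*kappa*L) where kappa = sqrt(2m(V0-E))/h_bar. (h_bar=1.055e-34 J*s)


V0 - E = 6.02 eV = 9.6440e-19 J
kappa = sqrt(2 * m * (V0-E)) / h_bar
= sqrt(2 * 9.109e-31 * 9.6440e-19) / 1.055e-34
= 1.2564e+10 /m
2*kappa*L = 2 * 1.2564e+10 * 0.23e-9
= 5.7794
T = exp(-5.7794) = 3.090468e-03

3.090468e-03


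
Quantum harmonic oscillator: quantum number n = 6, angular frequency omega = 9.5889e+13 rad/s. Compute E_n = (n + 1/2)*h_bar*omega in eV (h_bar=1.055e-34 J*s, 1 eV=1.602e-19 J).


E = (n + 1/2) * h_bar * omega
= (6 + 0.5) * 1.055e-34 * 9.5889e+13
= 6.5 * 1.0116e-20
= 6.5756e-20 J
= 0.4105 eV

0.4105


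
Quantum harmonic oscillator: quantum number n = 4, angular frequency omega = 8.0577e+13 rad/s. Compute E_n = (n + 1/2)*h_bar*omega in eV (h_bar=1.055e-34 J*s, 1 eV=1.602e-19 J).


E = (n + 1/2) * h_bar * omega
= (4 + 0.5) * 1.055e-34 * 8.0577e+13
= 4.5 * 8.5009e-21
= 3.8254e-20 J
= 0.2388 eV

0.2388


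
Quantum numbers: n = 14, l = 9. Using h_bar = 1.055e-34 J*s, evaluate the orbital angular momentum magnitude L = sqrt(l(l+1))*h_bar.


L = sqrt(l*(l+1)) * h_bar
= sqrt(9 * 10) * 1.055e-34
= sqrt(90) * 1.055e-34
= 9.4868 * 1.055e-34
= 1.0009e-33 J*s

1.0009e-33


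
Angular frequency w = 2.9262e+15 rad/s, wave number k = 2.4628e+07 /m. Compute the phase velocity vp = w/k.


vp = w / k
= 2.9262e+15 / 2.4628e+07
= 1.1882e+08 m/s

1.1882e+08


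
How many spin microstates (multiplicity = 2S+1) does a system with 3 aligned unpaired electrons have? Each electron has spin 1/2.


Total spin S = N * (1/2) = 3 * 0.5 = 1.5
Spin multiplicity = 2S + 1
= 2 * 1.5 + 1
= 4

4


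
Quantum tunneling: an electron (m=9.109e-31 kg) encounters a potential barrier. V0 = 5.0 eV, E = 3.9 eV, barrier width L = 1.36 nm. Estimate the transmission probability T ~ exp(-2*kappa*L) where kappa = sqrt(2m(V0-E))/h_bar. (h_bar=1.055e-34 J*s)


V0 - E = 1.1 eV = 1.7622e-19 J
kappa = sqrt(2 * m * (V0-E)) / h_bar
= sqrt(2 * 9.109e-31 * 1.7622e-19) / 1.055e-34
= 5.3706e+09 /m
2*kappa*L = 2 * 5.3706e+09 * 1.36e-9
= 14.6081
T = exp(-14.6081) = 4.526611e-07

4.526611e-07


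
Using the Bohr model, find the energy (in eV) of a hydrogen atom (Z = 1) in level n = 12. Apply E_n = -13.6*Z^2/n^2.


E_n = -13.6 * Z^2 / n^2
= -13.6 * 1^2 / 12^2
= -13.6 * 1 / 144
= -0.0944 eV

-0.0944


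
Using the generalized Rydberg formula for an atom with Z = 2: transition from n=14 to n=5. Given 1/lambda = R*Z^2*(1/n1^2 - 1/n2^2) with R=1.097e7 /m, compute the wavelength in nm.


1/lambda = R * Z^2 * (1/n1^2 - 1/n2^2)
= 1.097e7 * 2^2 * (1/5^2 - 1/14^2)
= 1.097e7 * 4 * (0.04 - 0.005102)
= 1.5313e+06 /m
lambda = 1 / 1.5313e+06
= 653.0303 nm

653.0303


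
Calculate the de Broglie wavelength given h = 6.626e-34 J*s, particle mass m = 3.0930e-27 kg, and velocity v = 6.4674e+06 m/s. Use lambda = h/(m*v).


lambda = h / (m * v)
= 6.626e-34 / (3.0930e-27 * 6.4674e+06)
= 6.626e-34 / 2.0004e-20
= 3.3124e-14 m

3.3124e-14


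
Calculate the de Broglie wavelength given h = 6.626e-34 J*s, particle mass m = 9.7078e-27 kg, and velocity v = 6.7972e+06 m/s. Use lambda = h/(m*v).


lambda = h / (m * v)
= 6.626e-34 / (9.7078e-27 * 6.7972e+06)
= 6.626e-34 / 6.5986e-20
= 1.0042e-14 m

1.0042e-14


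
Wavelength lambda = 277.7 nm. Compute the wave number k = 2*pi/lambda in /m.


k = 2 * pi / lambda
= 6.2832 / (277.7e-9)
= 6.2832 / 2.7770e-07
= 2.2626e+07 /m

2.2626e+07


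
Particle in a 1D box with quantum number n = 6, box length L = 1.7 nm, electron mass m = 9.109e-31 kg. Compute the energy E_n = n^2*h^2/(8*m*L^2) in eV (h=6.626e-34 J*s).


E = n^2 * h^2 / (8 * m * L^2)
= 6^2 * (6.626e-34)^2 / (8 * 9.109e-31 * (1.7e-9)^2)
= 36 * 4.3904e-67 / (8 * 9.109e-31 * 2.8900e-18)
= 7.5049e-19 J
= 4.6847 eV

4.6847


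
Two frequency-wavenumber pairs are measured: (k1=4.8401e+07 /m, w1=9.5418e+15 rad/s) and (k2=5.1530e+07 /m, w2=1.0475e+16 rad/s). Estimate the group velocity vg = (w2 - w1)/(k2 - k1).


vg = (w2 - w1) / (k2 - k1)
= (1.0475e+16 - 9.5418e+15) / (5.1530e+07 - 4.8401e+07)
= 9.3320e+14 / 3.1290e+06
= 2.9824e+08 m/s

2.9824e+08


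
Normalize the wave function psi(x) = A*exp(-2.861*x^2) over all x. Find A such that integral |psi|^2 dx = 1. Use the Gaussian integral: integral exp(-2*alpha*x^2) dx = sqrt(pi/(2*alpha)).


integral |psi|^2 dx = A^2 * sqrt(pi/(2*alpha)) = 1
A^2 = sqrt(2*alpha/pi)
= sqrt(2 * 2.861 / pi)
= 1.349581
A = sqrt(1.349581)
= 1.1617

1.1617


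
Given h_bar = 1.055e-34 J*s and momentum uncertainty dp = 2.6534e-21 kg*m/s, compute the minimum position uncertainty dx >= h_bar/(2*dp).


dx = h_bar / (2 * dp)
= 1.055e-34 / (2 * 2.6534e-21)
= 1.055e-34 / 5.3068e-21
= 1.9880e-14 m

1.9880e-14


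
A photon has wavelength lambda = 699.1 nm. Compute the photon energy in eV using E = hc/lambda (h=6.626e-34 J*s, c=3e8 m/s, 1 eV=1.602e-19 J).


E = hc / lambda
= (6.626e-34)(3e8) / (699.1e-9)
= 1.9878e-25 / 6.9910e-07
= 2.8434e-19 J
Converting to eV: 2.8434e-19 / 1.602e-19
= 1.7749 eV

1.7749


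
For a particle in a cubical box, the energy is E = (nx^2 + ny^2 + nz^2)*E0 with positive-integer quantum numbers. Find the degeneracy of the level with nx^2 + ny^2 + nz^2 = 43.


Enumerate all (nx, ny, nz) with nx^2 + ny^2 + nz^2 = 43:
(3,3,5)
(3,5,3)
(5,3,3)
Total degeneracy = 3

3


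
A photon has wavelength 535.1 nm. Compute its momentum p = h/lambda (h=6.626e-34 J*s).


p = h / lambda
= 6.626e-34 / (535.1e-9)
= 6.626e-34 / 5.3510e-07
= 1.2383e-27 kg*m/s

1.2383e-27


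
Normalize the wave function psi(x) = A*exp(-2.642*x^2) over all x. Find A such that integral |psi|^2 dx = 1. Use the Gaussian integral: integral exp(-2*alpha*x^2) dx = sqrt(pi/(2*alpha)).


integral |psi|^2 dx = A^2 * sqrt(pi/(2*alpha)) = 1
A^2 = sqrt(2*alpha/pi)
= sqrt(2 * 2.642 / pi)
= 1.2969
A = sqrt(1.2969)
= 1.1388

1.1388


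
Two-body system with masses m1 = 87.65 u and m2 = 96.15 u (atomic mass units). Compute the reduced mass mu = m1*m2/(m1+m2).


mu = m1 * m2 / (m1 + m2)
= 87.65 * 96.15 / (87.65 + 96.15)
= 8427.5475 / 183.8
= 45.8517 u

45.8517


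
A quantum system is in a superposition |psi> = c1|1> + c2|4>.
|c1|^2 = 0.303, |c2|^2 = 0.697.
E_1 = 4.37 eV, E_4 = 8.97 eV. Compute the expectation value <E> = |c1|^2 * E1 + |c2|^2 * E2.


<E> = |c1|^2 * E1 + |c2|^2 * E2
= 0.303 * 4.37 + 0.697 * 8.97
= 1.3241 + 6.2521
= 7.5762 eV

7.5762


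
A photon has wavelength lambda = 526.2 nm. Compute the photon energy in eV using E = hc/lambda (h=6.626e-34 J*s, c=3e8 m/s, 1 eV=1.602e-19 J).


E = hc / lambda
= (6.626e-34)(3e8) / (526.2e-9)
= 1.9878e-25 / 5.2620e-07
= 3.7777e-19 J
Converting to eV: 3.7777e-19 / 1.602e-19
= 2.3581 eV

2.3581


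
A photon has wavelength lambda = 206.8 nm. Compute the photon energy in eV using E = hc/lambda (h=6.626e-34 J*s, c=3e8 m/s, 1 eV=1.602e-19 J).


E = hc / lambda
= (6.626e-34)(3e8) / (206.8e-9)
= 1.9878e-25 / 2.0680e-07
= 9.6122e-19 J
Converting to eV: 9.6122e-19 / 1.602e-19
= 6.0001 eV

6.0001


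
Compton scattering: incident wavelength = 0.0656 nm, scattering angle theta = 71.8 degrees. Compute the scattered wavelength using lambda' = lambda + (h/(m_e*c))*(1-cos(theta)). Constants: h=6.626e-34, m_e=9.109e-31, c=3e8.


Compton wavelength: h/(m_e*c) = 2.4247e-12 m
d_lambda = 2.4247e-12 * (1 - cos(71.8 deg))
= 2.4247e-12 * 0.687665
= 1.6674e-12 m = 0.001667 nm
lambda' = 0.0656 + 0.001667
= 0.067267 nm

0.067267


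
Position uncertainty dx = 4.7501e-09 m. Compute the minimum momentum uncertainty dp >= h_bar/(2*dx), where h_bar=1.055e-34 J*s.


dp = h_bar / (2 * dx)
= 1.055e-34 / (2 * 4.7501e-09)
= 1.055e-34 / 9.5002e-09
= 1.1105e-26 kg*m/s

1.1105e-26


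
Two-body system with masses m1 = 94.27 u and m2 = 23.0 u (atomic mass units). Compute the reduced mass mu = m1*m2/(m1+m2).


mu = m1 * m2 / (m1 + m2)
= 94.27 * 23.0 / (94.27 + 23.0)
= 2168.21 / 117.27
= 18.489 u

18.489


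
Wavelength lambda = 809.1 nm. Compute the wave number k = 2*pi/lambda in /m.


k = 2 * pi / lambda
= 6.2832 / (809.1e-9)
= 6.2832 / 8.0910e-07
= 7.7656e+06 /m

7.7656e+06


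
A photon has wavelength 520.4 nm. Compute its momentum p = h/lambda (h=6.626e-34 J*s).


p = h / lambda
= 6.626e-34 / (520.4e-9)
= 6.626e-34 / 5.2040e-07
= 1.2733e-27 kg*m/s

1.2733e-27


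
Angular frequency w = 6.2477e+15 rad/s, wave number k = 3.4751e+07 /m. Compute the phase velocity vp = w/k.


vp = w / k
= 6.2477e+15 / 3.4751e+07
= 1.7978e+08 m/s

1.7978e+08


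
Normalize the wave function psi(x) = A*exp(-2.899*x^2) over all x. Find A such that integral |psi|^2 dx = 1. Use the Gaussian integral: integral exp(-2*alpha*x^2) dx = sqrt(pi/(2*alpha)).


integral |psi|^2 dx = A^2 * sqrt(pi/(2*alpha)) = 1
A^2 = sqrt(2*alpha/pi)
= sqrt(2 * 2.899 / pi)
= 1.358514
A = sqrt(1.358514)
= 1.1656

1.1656


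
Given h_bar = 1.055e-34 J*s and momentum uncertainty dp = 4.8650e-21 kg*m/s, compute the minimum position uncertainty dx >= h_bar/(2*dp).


dx = h_bar / (2 * dp)
= 1.055e-34 / (2 * 4.8650e-21)
= 1.055e-34 / 9.7300e-21
= 1.0843e-14 m

1.0843e-14


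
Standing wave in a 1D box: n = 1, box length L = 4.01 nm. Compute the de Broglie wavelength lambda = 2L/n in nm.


lambda = 2L / n
= 2 * 4.01 / 1
= 8.02 / 1
= 8.02 nm

8.02


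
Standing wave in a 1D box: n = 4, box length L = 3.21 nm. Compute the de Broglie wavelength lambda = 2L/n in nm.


lambda = 2L / n
= 2 * 3.21 / 4
= 6.42 / 4
= 1.605 nm

1.605


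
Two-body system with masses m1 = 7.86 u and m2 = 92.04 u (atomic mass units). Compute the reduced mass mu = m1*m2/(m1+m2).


mu = m1 * m2 / (m1 + m2)
= 7.86 * 92.04 / (7.86 + 92.04)
= 723.4344 / 99.9
= 7.2416 u

7.2416


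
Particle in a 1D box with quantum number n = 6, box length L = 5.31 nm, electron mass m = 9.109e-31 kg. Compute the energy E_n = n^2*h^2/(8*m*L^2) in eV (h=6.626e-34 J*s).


E = n^2 * h^2 / (8 * m * L^2)
= 6^2 * (6.626e-34)^2 / (8 * 9.109e-31 * (5.31e-9)^2)
= 36 * 4.3904e-67 / (8 * 9.109e-31 * 2.8196e-17)
= 7.6923e-20 J
= 0.4802 eV

0.4802


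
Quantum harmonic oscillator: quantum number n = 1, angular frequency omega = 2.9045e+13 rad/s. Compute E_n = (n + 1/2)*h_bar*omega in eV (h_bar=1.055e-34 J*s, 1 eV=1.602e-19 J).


E = (n + 1/2) * h_bar * omega
= (1 + 0.5) * 1.055e-34 * 2.9045e+13
= 1.5 * 3.0642e-21
= 4.5964e-21 J
= 0.0287 eV

0.0287


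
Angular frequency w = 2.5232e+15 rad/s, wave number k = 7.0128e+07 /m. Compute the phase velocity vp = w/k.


vp = w / k
= 2.5232e+15 / 7.0128e+07
= 3.5980e+07 m/s

3.5980e+07


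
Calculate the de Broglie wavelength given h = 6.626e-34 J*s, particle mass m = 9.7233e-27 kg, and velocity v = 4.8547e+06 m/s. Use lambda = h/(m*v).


lambda = h / (m * v)
= 6.626e-34 / (9.7233e-27 * 4.8547e+06)
= 6.626e-34 / 4.7204e-20
= 1.4037e-14 m

1.4037e-14


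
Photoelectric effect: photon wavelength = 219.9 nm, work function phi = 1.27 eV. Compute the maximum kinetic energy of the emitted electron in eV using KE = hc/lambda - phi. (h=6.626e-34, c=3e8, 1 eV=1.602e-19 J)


E_photon = hc / lambda
= (6.626e-34)(3e8) / (219.9e-9)
= 9.0396e-19 J
= 5.6427 eV
KE = E_photon - phi
= 5.6427 - 1.27
= 4.3727 eV

4.3727


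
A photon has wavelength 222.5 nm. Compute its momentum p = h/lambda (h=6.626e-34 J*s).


p = h / lambda
= 6.626e-34 / (222.5e-9)
= 6.626e-34 / 2.2250e-07
= 2.9780e-27 kg*m/s

2.9780e-27


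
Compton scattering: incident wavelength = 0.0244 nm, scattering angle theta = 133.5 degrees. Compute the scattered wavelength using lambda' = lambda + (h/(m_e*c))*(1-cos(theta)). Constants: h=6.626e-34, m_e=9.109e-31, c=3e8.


Compton wavelength: h/(m_e*c) = 2.4247e-12 m
d_lambda = 2.4247e-12 * (1 - cos(133.5 deg))
= 2.4247e-12 * 1.688355
= 4.0938e-12 m = 0.004094 nm
lambda' = 0.0244 + 0.004094
= 0.028494 nm

0.028494


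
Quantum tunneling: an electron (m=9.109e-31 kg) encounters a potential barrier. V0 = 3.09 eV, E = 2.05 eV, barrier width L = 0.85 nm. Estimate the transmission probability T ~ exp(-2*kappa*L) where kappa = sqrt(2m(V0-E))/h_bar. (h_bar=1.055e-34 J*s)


V0 - E = 1.04 eV = 1.6661e-19 J
kappa = sqrt(2 * m * (V0-E)) / h_bar
= sqrt(2 * 9.109e-31 * 1.6661e-19) / 1.055e-34
= 5.2221e+09 /m
2*kappa*L = 2 * 5.2221e+09 * 0.85e-9
= 8.8776
T = exp(-8.8776) = 1.394809e-04

1.394809e-04


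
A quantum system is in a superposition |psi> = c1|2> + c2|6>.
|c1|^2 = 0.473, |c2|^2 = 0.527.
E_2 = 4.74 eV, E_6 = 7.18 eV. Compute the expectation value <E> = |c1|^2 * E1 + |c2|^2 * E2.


<E> = |c1|^2 * E1 + |c2|^2 * E2
= 0.473 * 4.74 + 0.527 * 7.18
= 2.242 + 3.7839
= 6.0259 eV

6.0259


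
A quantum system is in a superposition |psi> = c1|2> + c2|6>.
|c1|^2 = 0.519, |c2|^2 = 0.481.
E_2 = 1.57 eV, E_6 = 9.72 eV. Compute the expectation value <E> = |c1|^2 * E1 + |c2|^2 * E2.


<E> = |c1|^2 * E1 + |c2|^2 * E2
= 0.519 * 1.57 + 0.481 * 9.72
= 0.8148 + 4.6753
= 5.4901 eV

5.4901


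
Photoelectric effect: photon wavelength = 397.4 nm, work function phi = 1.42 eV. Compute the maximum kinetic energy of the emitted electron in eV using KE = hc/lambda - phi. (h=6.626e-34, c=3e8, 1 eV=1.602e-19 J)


E_photon = hc / lambda
= (6.626e-34)(3e8) / (397.4e-9)
= 5.0020e-19 J
= 3.1224 eV
KE = E_photon - phi
= 3.1224 - 1.42
= 1.7024 eV

1.7024


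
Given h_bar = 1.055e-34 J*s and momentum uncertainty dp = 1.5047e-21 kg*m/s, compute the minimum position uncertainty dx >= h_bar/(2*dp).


dx = h_bar / (2 * dp)
= 1.055e-34 / (2 * 1.5047e-21)
= 1.055e-34 / 3.0094e-21
= 3.5057e-14 m

3.5057e-14


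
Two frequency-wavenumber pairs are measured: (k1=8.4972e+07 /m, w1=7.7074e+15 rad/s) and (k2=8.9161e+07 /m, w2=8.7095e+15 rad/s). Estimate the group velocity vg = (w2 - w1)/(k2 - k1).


vg = (w2 - w1) / (k2 - k1)
= (8.7095e+15 - 7.7074e+15) / (8.9161e+07 - 8.4972e+07)
= 1.0021e+15 / 4.1890e+06
= 2.3922e+08 m/s

2.3922e+08


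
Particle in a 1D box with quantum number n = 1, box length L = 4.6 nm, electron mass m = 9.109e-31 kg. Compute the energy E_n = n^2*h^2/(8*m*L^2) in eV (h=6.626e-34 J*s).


E = n^2 * h^2 / (8 * m * L^2)
= 1^2 * (6.626e-34)^2 / (8 * 9.109e-31 * (4.6e-9)^2)
= 1 * 4.3904e-67 / (8 * 9.109e-31 * 2.1160e-17)
= 2.8473e-21 J
= 0.0178 eV

0.0178


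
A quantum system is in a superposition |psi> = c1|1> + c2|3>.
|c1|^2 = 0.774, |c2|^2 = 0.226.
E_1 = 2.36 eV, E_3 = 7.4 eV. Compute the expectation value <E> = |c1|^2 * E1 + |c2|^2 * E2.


<E> = |c1|^2 * E1 + |c2|^2 * E2
= 0.774 * 2.36 + 0.226 * 7.4
= 1.8266 + 1.6724
= 3.499 eV

3.499


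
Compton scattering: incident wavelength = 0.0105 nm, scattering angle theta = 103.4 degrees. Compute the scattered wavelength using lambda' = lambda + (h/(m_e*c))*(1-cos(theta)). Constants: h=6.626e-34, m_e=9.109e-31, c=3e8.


Compton wavelength: h/(m_e*c) = 2.4247e-12 m
d_lambda = 2.4247e-12 * (1 - cos(103.4 deg))
= 2.4247e-12 * 1.231748
= 2.9866e-12 m = 0.002987 nm
lambda' = 0.0105 + 0.002987
= 0.013487 nm

0.013487


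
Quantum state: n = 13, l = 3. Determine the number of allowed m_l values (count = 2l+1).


m_l ranges from -l to +l in integer steps
So m_l goes from -3 to +3
Count = 2l + 1 = 2*3 + 1
= 7

7


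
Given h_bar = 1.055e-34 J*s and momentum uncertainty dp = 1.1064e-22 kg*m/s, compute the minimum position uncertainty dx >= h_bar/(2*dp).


dx = h_bar / (2 * dp)
= 1.055e-34 / (2 * 1.1064e-22)
= 1.055e-34 / 2.2128e-22
= 4.7677e-13 m

4.7677e-13


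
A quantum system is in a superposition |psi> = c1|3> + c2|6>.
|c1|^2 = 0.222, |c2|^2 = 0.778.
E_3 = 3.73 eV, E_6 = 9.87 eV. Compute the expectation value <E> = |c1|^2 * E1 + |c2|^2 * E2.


<E> = |c1|^2 * E1 + |c2|^2 * E2
= 0.222 * 3.73 + 0.778 * 9.87
= 0.8281 + 7.6789
= 8.5069 eV

8.5069


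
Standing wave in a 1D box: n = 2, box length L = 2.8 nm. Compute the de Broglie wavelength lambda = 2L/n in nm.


lambda = 2L / n
= 2 * 2.8 / 2
= 5.6 / 2
= 2.8 nm

2.8


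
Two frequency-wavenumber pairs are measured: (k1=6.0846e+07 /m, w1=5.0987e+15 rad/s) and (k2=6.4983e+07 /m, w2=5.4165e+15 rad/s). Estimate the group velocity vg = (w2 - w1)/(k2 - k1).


vg = (w2 - w1) / (k2 - k1)
= (5.4165e+15 - 5.0987e+15) / (6.4983e+07 - 6.0846e+07)
= 3.1780e+14 / 4.1370e+06
= 7.6819e+07 m/s

7.6819e+07


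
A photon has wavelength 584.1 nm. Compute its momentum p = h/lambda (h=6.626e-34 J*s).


p = h / lambda
= 6.626e-34 / (584.1e-9)
= 6.626e-34 / 5.8410e-07
= 1.1344e-27 kg*m/s

1.1344e-27


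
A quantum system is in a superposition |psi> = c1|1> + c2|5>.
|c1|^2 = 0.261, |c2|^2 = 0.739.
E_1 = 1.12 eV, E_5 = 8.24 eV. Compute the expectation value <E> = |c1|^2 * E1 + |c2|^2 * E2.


<E> = |c1|^2 * E1 + |c2|^2 * E2
= 0.261 * 1.12 + 0.739 * 8.24
= 0.2923 + 6.0894
= 6.3817 eV

6.3817


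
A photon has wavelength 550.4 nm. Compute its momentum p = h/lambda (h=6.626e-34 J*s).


p = h / lambda
= 6.626e-34 / (550.4e-9)
= 6.626e-34 / 5.5040e-07
= 1.2039e-27 kg*m/s

1.2039e-27


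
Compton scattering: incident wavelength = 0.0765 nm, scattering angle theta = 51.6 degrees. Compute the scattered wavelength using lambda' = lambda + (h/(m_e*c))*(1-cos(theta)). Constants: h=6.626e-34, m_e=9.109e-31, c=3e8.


Compton wavelength: h/(m_e*c) = 2.4247e-12 m
d_lambda = 2.4247e-12 * (1 - cos(51.6 deg))
= 2.4247e-12 * 0.378852
= 9.1861e-13 m = 0.000919 nm
lambda' = 0.0765 + 0.000919
= 0.077419 nm

0.077419


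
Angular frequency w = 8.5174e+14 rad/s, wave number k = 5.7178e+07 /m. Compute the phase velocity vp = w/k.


vp = w / k
= 8.5174e+14 / 5.7178e+07
= 1.4896e+07 m/s

1.4896e+07


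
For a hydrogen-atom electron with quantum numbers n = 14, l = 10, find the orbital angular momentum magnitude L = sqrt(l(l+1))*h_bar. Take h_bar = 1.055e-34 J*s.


L = sqrt(l*(l+1)) * h_bar
= sqrt(10 * 11) * 1.055e-34
= sqrt(110) * 1.055e-34
= 10.4881 * 1.055e-34
= 1.1065e-33 J*s

1.1065e-33


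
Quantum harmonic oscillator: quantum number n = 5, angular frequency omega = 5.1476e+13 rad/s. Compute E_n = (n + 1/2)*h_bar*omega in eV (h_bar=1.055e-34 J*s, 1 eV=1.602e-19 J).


E = (n + 1/2) * h_bar * omega
= (5 + 0.5) * 1.055e-34 * 5.1476e+13
= 5.5 * 5.4307e-21
= 2.9869e-20 J
= 0.1864 eV

0.1864


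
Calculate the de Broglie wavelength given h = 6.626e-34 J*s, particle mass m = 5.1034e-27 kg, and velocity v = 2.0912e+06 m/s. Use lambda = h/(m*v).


lambda = h / (m * v)
= 6.626e-34 / (5.1034e-27 * 2.0912e+06)
= 6.626e-34 / 1.0672e-20
= 6.2086e-14 m

6.2086e-14


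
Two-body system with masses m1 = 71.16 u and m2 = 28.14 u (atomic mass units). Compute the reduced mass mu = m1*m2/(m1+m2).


mu = m1 * m2 / (m1 + m2)
= 71.16 * 28.14 / (71.16 + 28.14)
= 2002.4424 / 99.3
= 20.1656 u

20.1656


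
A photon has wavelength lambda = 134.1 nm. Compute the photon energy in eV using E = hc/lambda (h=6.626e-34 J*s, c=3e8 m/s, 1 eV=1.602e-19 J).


E = hc / lambda
= (6.626e-34)(3e8) / (134.1e-9)
= 1.9878e-25 / 1.3410e-07
= 1.4823e-18 J
Converting to eV: 1.4823e-18 / 1.602e-19
= 9.253 eV

9.253


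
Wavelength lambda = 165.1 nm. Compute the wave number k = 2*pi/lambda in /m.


k = 2 * pi / lambda
= 6.2832 / (165.1e-9)
= 6.2832 / 1.6510e-07
= 3.8057e+07 /m

3.8057e+07


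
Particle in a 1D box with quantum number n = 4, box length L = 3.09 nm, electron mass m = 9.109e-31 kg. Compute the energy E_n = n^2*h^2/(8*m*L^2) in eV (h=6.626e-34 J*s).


E = n^2 * h^2 / (8 * m * L^2)
= 4^2 * (6.626e-34)^2 / (8 * 9.109e-31 * (3.09e-9)^2)
= 16 * 4.3904e-67 / (8 * 9.109e-31 * 9.5481e-18)
= 1.0096e-19 J
= 0.6302 eV

0.6302


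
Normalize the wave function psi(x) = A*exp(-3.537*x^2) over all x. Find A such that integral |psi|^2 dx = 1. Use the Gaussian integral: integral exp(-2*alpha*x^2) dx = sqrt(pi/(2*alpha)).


integral |psi|^2 dx = A^2 * sqrt(pi/(2*alpha)) = 1
A^2 = sqrt(2*alpha/pi)
= sqrt(2 * 3.537 / pi)
= 1.500575
A = sqrt(1.500575)
= 1.225

1.225


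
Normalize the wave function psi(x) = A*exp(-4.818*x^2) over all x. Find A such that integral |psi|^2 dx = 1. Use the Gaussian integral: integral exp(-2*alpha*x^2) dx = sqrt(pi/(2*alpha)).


integral |psi|^2 dx = A^2 * sqrt(pi/(2*alpha)) = 1
A^2 = sqrt(2*alpha/pi)
= sqrt(2 * 4.818 / pi)
= 1.751352
A = sqrt(1.751352)
= 1.3234

1.3234


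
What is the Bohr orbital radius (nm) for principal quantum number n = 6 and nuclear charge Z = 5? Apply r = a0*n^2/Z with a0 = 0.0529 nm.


r = a0 * n^2 / Z
= 0.0529 * 6^2 / 5
= 0.0529 * 36 / 5
= 0.3809 nm

0.3809


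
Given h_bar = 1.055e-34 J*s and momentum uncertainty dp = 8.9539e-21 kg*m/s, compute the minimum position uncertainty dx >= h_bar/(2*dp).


dx = h_bar / (2 * dp)
= 1.055e-34 / (2 * 8.9539e-21)
= 1.055e-34 / 1.7908e-20
= 5.8913e-15 m

5.8913e-15


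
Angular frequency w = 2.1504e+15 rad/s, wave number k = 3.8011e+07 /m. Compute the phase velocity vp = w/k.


vp = w / k
= 2.1504e+15 / 3.8011e+07
= 5.6573e+07 m/s

5.6573e+07


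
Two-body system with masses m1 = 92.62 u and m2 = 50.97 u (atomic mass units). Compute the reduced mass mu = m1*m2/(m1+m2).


mu = m1 * m2 / (m1 + m2)
= 92.62 * 50.97 / (92.62 + 50.97)
= 4720.8414 / 143.59
= 32.8772 u

32.8772


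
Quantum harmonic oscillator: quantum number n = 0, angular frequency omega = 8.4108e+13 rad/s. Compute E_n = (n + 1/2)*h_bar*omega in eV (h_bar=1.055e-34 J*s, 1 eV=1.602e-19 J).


E = (n + 1/2) * h_bar * omega
= (0 + 0.5) * 1.055e-34 * 8.4108e+13
= 0.5 * 8.8734e-21
= 4.4367e-21 J
= 0.0277 eV

0.0277


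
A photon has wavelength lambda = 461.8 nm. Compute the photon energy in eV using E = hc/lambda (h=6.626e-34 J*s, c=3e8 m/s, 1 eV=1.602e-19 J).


E = hc / lambda
= (6.626e-34)(3e8) / (461.8e-9)
= 1.9878e-25 / 4.6180e-07
= 4.3045e-19 J
Converting to eV: 4.3045e-19 / 1.602e-19
= 2.6869 eV

2.6869


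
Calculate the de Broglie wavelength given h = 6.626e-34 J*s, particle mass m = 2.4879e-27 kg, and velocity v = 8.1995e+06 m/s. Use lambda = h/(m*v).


lambda = h / (m * v)
= 6.626e-34 / (2.4879e-27 * 8.1995e+06)
= 6.626e-34 / 2.0400e-20
= 3.2481e-14 m

3.2481e-14


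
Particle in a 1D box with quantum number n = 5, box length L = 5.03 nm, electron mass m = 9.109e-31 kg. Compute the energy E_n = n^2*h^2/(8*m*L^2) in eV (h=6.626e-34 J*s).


E = n^2 * h^2 / (8 * m * L^2)
= 5^2 * (6.626e-34)^2 / (8 * 9.109e-31 * (5.03e-9)^2)
= 25 * 4.3904e-67 / (8 * 9.109e-31 * 2.5301e-17)
= 5.9531e-20 J
= 0.3716 eV

0.3716


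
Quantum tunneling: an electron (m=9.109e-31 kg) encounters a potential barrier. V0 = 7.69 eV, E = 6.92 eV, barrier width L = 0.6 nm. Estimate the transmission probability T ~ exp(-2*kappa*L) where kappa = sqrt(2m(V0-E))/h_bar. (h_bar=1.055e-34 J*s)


V0 - E = 0.77 eV = 1.2335e-19 J
kappa = sqrt(2 * m * (V0-E)) / h_bar
= sqrt(2 * 9.109e-31 * 1.2335e-19) / 1.055e-34
= 4.4934e+09 /m
2*kappa*L = 2 * 4.4934e+09 * 0.6e-9
= 5.3921
T = exp(-5.3921) = 4.552527e-03

4.552527e-03


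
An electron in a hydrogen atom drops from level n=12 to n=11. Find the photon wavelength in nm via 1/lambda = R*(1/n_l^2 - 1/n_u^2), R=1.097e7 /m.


1/lambda = R * (1/n_l^2 - 1/n_u^2)
= 1.097e7 * (1/11^2 - 1/12^2)
= 1.097e7 * (0.008264 - 0.006944)
= 1.097e7 * 0.00132
= 1.4481e+04 /m
lambda = 1 / 1.4481e+04 = 69057.905 nm

69057.905


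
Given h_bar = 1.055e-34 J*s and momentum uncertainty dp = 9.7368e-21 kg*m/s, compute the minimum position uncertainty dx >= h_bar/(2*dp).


dx = h_bar / (2 * dp)
= 1.055e-34 / (2 * 9.7368e-21)
= 1.055e-34 / 1.9474e-20
= 5.4176e-15 m

5.4176e-15


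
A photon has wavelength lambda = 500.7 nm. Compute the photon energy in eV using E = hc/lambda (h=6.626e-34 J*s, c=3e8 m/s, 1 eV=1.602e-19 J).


E = hc / lambda
= (6.626e-34)(3e8) / (500.7e-9)
= 1.9878e-25 / 5.0070e-07
= 3.9700e-19 J
Converting to eV: 3.9700e-19 / 1.602e-19
= 2.4782 eV

2.4782


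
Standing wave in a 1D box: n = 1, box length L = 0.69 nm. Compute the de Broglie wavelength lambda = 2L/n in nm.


lambda = 2L / n
= 2 * 0.69 / 1
= 1.38 / 1
= 1.38 nm

1.38


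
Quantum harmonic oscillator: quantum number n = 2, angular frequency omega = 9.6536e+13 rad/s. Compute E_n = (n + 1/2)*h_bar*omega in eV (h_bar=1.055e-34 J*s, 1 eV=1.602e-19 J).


E = (n + 1/2) * h_bar * omega
= (2 + 0.5) * 1.055e-34 * 9.6536e+13
= 2.5 * 1.0185e-20
= 2.5461e-20 J
= 0.1589 eV

0.1589


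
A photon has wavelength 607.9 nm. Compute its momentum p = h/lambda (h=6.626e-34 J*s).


p = h / lambda
= 6.626e-34 / (607.9e-9)
= 6.626e-34 / 6.0790e-07
= 1.0900e-27 kg*m/s

1.0900e-27


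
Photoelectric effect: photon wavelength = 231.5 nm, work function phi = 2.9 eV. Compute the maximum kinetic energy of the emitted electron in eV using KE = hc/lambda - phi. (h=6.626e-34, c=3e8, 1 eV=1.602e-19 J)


E_photon = hc / lambda
= (6.626e-34)(3e8) / (231.5e-9)
= 8.5866e-19 J
= 5.3599 eV
KE = E_photon - phi
= 5.3599 - 2.9
= 2.4599 eV

2.4599


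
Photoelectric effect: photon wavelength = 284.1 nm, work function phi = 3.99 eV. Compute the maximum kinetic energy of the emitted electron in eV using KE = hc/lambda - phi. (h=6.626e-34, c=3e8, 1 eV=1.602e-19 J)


E_photon = hc / lambda
= (6.626e-34)(3e8) / (284.1e-9)
= 6.9968e-19 J
= 4.3676 eV
KE = E_photon - phi
= 4.3676 - 3.99
= 0.3776 eV

0.3776


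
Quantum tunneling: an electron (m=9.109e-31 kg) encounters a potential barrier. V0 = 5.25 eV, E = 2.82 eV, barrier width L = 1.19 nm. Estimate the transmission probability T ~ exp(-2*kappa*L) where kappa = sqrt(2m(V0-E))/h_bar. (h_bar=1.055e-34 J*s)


V0 - E = 2.43 eV = 3.8929e-19 J
kappa = sqrt(2 * m * (V0-E)) / h_bar
= sqrt(2 * 9.109e-31 * 3.8929e-19) / 1.055e-34
= 7.9824e+09 /m
2*kappa*L = 2 * 7.9824e+09 * 1.19e-9
= 18.9981
T = exp(-18.9981) = 5.613680e-09

5.613680e-09


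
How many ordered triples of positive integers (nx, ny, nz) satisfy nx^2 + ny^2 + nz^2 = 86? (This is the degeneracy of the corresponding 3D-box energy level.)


Enumerate all (nx, ny, nz) with nx^2 + ny^2 + nz^2 = 86:
(1,2,9)
(1,6,7)
(1,7,6)
(1,9,2)
(2,1,9)
(2,9,1)
(5,5,6)
(5,6,5)
(6,1,7)
(6,5,5)
(6,7,1)
(7,1,6)
(7,6,1)
(9,1,2)
(9,2,1)
Total degeneracy = 15

15


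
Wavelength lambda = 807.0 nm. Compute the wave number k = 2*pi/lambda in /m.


k = 2 * pi / lambda
= 6.2832 / (807.0e-9)
= 6.2832 / 8.0700e-07
= 7.7859e+06 /m

7.7859e+06


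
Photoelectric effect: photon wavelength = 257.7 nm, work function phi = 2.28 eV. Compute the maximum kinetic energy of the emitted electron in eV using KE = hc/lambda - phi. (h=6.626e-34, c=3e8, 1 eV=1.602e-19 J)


E_photon = hc / lambda
= (6.626e-34)(3e8) / (257.7e-9)
= 7.7136e-19 J
= 4.815 eV
KE = E_photon - phi
= 4.815 - 2.28
= 2.535 eV

2.535


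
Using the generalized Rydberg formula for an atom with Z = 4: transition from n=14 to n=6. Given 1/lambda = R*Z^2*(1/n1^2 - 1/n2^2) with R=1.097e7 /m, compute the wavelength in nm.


1/lambda = R * Z^2 * (1/n1^2 - 1/n2^2)
= 1.097e7 * 4^2 * (1/6^2 - 1/14^2)
= 1.097e7 * 16 * (0.027778 - 0.005102)
= 3.9800e+06 /m
lambda = 1 / 3.9800e+06
= 251.2534 nm

251.2534


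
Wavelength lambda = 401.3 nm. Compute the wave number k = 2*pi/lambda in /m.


k = 2 * pi / lambda
= 6.2832 / (401.3e-9)
= 6.2832 / 4.0130e-07
= 1.5657e+07 /m

1.5657e+07


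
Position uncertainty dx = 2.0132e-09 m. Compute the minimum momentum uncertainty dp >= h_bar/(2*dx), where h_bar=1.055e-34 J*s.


dp = h_bar / (2 * dx)
= 1.055e-34 / (2 * 2.0132e-09)
= 1.055e-34 / 4.0264e-09
= 2.6202e-26 kg*m/s

2.6202e-26


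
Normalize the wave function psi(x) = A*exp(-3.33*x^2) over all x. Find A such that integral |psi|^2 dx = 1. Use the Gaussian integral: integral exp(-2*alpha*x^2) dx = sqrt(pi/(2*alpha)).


integral |psi|^2 dx = A^2 * sqrt(pi/(2*alpha)) = 1
A^2 = sqrt(2*alpha/pi)
= sqrt(2 * 3.33 / pi)
= 1.456003
A = sqrt(1.456003)
= 1.2066

1.2066


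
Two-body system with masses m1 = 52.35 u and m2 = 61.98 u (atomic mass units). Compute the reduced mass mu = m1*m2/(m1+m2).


mu = m1 * m2 / (m1 + m2)
= 52.35 * 61.98 / (52.35 + 61.98)
= 3244.653 / 114.33
= 28.3797 u

28.3797


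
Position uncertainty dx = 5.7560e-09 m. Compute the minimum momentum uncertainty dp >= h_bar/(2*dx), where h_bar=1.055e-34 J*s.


dp = h_bar / (2 * dx)
= 1.055e-34 / (2 * 5.7560e-09)
= 1.055e-34 / 1.1512e-08
= 9.1644e-27 kg*m/s

9.1644e-27


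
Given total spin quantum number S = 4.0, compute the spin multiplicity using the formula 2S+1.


Spin multiplicity = 2S + 1
= 2 * 4.0 + 1
= 8.0 + 1
= 9

9


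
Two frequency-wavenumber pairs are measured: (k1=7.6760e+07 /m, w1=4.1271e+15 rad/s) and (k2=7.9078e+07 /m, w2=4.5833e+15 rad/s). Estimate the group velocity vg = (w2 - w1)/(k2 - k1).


vg = (w2 - w1) / (k2 - k1)
= (4.5833e+15 - 4.1271e+15) / (7.9078e+07 - 7.6760e+07)
= 4.5620e+14 / 2.3180e+06
= 1.9681e+08 m/s

1.9681e+08


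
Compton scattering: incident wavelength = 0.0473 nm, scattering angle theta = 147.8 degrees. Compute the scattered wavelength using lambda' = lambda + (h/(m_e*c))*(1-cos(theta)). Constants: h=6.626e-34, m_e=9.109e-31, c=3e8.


Compton wavelength: h/(m_e*c) = 2.4247e-12 m
d_lambda = 2.4247e-12 * (1 - cos(147.8 deg))
= 2.4247e-12 * 1.846193
= 4.4765e-12 m = 0.004476 nm
lambda' = 0.0473 + 0.004476
= 0.051776 nm

0.051776


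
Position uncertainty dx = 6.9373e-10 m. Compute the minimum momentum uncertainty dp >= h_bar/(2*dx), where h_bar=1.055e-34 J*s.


dp = h_bar / (2 * dx)
= 1.055e-34 / (2 * 6.9373e-10)
= 1.055e-34 / 1.3875e-09
= 7.6038e-26 kg*m/s

7.6038e-26


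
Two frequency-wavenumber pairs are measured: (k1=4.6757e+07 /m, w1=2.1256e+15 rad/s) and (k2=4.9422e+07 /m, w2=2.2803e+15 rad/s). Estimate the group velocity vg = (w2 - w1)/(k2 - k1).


vg = (w2 - w1) / (k2 - k1)
= (2.2803e+15 - 2.1256e+15) / (4.9422e+07 - 4.6757e+07)
= 1.5470e+14 / 2.6650e+06
= 5.8049e+07 m/s

5.8049e+07


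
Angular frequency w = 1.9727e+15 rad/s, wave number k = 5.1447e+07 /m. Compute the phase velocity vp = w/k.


vp = w / k
= 1.9727e+15 / 5.1447e+07
= 3.8344e+07 m/s

3.8344e+07


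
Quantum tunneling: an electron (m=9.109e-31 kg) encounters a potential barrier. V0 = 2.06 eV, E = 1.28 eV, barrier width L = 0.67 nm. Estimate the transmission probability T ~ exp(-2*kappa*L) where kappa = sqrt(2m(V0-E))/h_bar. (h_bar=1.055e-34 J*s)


V0 - E = 0.78 eV = 1.2496e-19 J
kappa = sqrt(2 * m * (V0-E)) / h_bar
= sqrt(2 * 9.109e-31 * 1.2496e-19) / 1.055e-34
= 4.5225e+09 /m
2*kappa*L = 2 * 4.5225e+09 * 0.67e-9
= 6.0601
T = exp(-6.0601) = 2.334120e-03

2.334120e-03


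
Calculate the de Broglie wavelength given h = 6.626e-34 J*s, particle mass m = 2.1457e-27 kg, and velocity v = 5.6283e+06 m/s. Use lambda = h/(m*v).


lambda = h / (m * v)
= 6.626e-34 / (2.1457e-27 * 5.6283e+06)
= 6.626e-34 / 1.2077e-20
= 5.4866e-14 m

5.4866e-14


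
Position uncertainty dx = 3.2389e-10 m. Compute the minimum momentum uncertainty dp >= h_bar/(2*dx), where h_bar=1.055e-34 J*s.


dp = h_bar / (2 * dx)
= 1.055e-34 / (2 * 3.2389e-10)
= 1.055e-34 / 6.4778e-10
= 1.6286e-25 kg*m/s

1.6286e-25


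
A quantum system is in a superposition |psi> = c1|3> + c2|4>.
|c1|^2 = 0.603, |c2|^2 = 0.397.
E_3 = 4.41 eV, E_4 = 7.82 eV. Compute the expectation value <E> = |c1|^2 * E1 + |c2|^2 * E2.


<E> = |c1|^2 * E1 + |c2|^2 * E2
= 0.603 * 4.41 + 0.397 * 7.82
= 2.6592 + 3.1045
= 5.7638 eV

5.7638


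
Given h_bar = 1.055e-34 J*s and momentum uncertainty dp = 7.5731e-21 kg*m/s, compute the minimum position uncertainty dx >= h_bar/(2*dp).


dx = h_bar / (2 * dp)
= 1.055e-34 / (2 * 7.5731e-21)
= 1.055e-34 / 1.5146e-20
= 6.9654e-15 m

6.9654e-15


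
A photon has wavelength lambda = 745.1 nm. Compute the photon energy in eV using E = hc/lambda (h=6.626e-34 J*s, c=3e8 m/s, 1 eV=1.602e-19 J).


E = hc / lambda
= (6.626e-34)(3e8) / (745.1e-9)
= 1.9878e-25 / 7.4510e-07
= 2.6678e-19 J
Converting to eV: 2.6678e-19 / 1.602e-19
= 1.6653 eV

1.6653


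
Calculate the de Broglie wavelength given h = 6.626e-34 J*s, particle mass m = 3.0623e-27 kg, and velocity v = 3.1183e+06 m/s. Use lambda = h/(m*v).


lambda = h / (m * v)
= 6.626e-34 / (3.0623e-27 * 3.1183e+06)
= 6.626e-34 / 9.5492e-21
= 6.9388e-14 m

6.9388e-14


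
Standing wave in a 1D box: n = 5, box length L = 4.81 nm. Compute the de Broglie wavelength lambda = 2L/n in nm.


lambda = 2L / n
= 2 * 4.81 / 5
= 9.62 / 5
= 1.924 nm

1.924


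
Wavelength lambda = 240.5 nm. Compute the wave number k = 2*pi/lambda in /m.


k = 2 * pi / lambda
= 6.2832 / (240.5e-9)
= 6.2832 / 2.4050e-07
= 2.6126e+07 /m

2.6126e+07


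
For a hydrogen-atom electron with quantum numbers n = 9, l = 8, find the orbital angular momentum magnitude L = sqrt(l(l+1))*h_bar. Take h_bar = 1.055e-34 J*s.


L = sqrt(l*(l+1)) * h_bar
= sqrt(8 * 9) * 1.055e-34
= sqrt(72) * 1.055e-34
= 8.4853 * 1.055e-34
= 8.9520e-34 J*s

8.9520e-34


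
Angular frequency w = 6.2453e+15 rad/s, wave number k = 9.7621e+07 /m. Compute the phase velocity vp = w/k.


vp = w / k
= 6.2453e+15 / 9.7621e+07
= 6.3975e+07 m/s

6.3975e+07


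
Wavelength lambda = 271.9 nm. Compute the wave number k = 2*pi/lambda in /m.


k = 2 * pi / lambda
= 6.2832 / (271.9e-9)
= 6.2832 / 2.7190e-07
= 2.3108e+07 /m

2.3108e+07


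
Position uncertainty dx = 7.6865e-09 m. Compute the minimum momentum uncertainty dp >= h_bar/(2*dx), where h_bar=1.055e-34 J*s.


dp = h_bar / (2 * dx)
= 1.055e-34 / (2 * 7.6865e-09)
= 1.055e-34 / 1.5373e-08
= 6.8627e-27 kg*m/s

6.8627e-27


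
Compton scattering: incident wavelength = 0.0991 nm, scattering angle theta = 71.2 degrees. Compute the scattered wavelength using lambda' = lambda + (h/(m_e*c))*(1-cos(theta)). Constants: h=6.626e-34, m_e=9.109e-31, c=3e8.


Compton wavelength: h/(m_e*c) = 2.4247e-12 m
d_lambda = 2.4247e-12 * (1 - cos(71.2 deg))
= 2.4247e-12 * 0.677734
= 1.6433e-12 m = 0.001643 nm
lambda' = 0.0991 + 0.001643
= 0.100743 nm

0.100743


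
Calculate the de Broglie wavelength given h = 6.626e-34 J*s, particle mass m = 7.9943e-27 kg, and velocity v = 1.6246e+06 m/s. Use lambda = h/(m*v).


lambda = h / (m * v)
= 6.626e-34 / (7.9943e-27 * 1.6246e+06)
= 6.626e-34 / 1.2988e-20
= 5.1018e-14 m

5.1018e-14


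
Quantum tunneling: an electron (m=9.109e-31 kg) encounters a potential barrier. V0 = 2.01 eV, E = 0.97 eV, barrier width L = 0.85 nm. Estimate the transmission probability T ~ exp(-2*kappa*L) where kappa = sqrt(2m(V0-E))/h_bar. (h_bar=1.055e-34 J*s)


V0 - E = 1.04 eV = 1.6661e-19 J
kappa = sqrt(2 * m * (V0-E)) / h_bar
= sqrt(2 * 9.109e-31 * 1.6661e-19) / 1.055e-34
= 5.2221e+09 /m
2*kappa*L = 2 * 5.2221e+09 * 0.85e-9
= 8.8776
T = exp(-8.8776) = 1.394809e-04

1.394809e-04


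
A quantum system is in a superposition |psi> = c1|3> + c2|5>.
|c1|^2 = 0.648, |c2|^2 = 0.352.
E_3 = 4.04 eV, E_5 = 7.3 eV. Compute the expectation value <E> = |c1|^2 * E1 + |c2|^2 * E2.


<E> = |c1|^2 * E1 + |c2|^2 * E2
= 0.648 * 4.04 + 0.352 * 7.3
= 2.6179 + 2.5696
= 5.1875 eV

5.1875


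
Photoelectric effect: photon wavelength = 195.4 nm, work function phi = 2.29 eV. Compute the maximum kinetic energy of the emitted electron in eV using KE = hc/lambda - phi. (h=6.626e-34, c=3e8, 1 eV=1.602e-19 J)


E_photon = hc / lambda
= (6.626e-34)(3e8) / (195.4e-9)
= 1.0173e-18 J
= 6.3502 eV
KE = E_photon - phi
= 6.3502 - 2.29
= 4.0602 eV

4.0602


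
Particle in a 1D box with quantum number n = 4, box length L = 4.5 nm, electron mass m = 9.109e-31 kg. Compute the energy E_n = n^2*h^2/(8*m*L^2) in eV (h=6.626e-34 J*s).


E = n^2 * h^2 / (8 * m * L^2)
= 4^2 * (6.626e-34)^2 / (8 * 9.109e-31 * (4.5e-9)^2)
= 16 * 4.3904e-67 / (8 * 9.109e-31 * 2.0250e-17)
= 4.7603e-20 J
= 0.2971 eV

0.2971
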